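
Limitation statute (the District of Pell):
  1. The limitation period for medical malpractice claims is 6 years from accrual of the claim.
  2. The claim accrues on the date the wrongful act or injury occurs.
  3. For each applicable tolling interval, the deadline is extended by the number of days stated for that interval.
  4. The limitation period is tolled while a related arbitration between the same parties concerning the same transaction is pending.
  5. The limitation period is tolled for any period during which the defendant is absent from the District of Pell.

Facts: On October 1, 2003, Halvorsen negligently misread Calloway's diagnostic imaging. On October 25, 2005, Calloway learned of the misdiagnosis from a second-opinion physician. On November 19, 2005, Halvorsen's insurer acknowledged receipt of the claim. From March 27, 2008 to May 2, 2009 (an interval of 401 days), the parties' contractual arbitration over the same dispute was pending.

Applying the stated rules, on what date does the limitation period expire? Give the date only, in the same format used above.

The claim accrued on October 1, 2003, when the wrongful act occurred; under the stated occurrence rule the October 25, 2005 discovery does not delay accrual.
6 years from October 1, 2003 is October 1, 2009.
The pending related arbitration from March 27, 2008 to May 2, 2009 tolled the period for 401 days, extending the deadline to November 6, 2010.
The other events in the timeline have no effect on the limitation period under the stated rules.

November 6, 2010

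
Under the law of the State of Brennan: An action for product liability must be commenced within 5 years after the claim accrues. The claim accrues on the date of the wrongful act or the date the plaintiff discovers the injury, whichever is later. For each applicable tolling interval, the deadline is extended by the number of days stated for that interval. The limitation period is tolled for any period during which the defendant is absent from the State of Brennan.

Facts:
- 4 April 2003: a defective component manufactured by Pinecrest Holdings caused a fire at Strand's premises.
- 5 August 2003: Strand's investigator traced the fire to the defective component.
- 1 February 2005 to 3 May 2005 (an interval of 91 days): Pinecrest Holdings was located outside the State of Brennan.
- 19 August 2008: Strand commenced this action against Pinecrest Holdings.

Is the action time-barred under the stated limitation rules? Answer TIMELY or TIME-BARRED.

TIMELY

Because discovery on 5 August 2003 post-dates the 4 April 2003 act, accrual under the later-of rule falls on 5 August 2003.
5 years from 5 August 2003 is 5 August 2008.
The period was tolled for 91 days by the defendant's absence from the jurisdiction (1 February 2005 to 3 May 2005), pushing the deadline to 4 November 2008.
Strand filed on 19 August 2008, before the 4 November 2008 deadline, so the action is timely.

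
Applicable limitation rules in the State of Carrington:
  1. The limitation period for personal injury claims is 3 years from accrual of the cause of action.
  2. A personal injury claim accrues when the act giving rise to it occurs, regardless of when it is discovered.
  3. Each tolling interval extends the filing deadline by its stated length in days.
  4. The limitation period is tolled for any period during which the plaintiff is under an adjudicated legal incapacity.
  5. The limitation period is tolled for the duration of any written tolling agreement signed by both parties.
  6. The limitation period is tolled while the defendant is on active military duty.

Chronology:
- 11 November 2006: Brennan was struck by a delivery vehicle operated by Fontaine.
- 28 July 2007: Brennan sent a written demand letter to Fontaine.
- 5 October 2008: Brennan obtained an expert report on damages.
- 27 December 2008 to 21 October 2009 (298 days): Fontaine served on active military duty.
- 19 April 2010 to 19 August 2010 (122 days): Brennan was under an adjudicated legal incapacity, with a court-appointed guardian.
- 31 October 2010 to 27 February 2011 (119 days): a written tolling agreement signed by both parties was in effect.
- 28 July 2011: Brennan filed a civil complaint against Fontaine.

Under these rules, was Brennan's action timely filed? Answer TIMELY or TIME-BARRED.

TIME-BARRED

The limitation period began to run on 11 November 2006.
Adding the 3 years base period to 11 November 2006 gives a deadline of 11 November 2009, before any tolling.
The period was tolled for 298 days by the defendant's active military service (27 December 2008 to 21 October 2009), pushing the deadline to 5 September 2010.
Because the plaintiff's legal incapacity ran from 19 April 2010 to 19 August 2010, the deadline is extended by 122 days to 5 January 2011.
The written tolling agreement from 31 October 2010 to 27 February 2011 tolled the period for 119 days, extending the deadline to 4 May 2011.
The other events in the timeline have no effect on the limitation period under the stated rules.
Brennan filed on 28 July 2011, after the 4 May 2011 deadline, so the action is time-barred.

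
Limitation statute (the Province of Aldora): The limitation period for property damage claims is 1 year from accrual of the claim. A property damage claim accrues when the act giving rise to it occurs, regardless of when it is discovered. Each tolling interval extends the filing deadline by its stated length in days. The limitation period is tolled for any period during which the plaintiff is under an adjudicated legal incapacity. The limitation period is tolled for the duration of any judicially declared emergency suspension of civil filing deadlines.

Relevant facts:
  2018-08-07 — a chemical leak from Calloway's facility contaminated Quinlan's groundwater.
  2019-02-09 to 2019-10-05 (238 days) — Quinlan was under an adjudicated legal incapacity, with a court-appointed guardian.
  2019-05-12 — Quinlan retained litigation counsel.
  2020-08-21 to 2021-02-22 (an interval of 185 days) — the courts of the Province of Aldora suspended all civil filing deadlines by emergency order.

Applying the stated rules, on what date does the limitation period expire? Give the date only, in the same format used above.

2020-04-01

The claim accrued on 2018-08-07, when the wrongful act occurred.
1 year from 2018-08-07 is 2019-08-07.
The plaintiff's legal incapacity from 2019-02-09 to 2019-10-05 tolled the period for 238 days, extending the deadline to 2020-04-01.
By the time the emergency suspension of filing deadlines began on 2020-08-21, the limitation period had already expired on 2020-04-01; that interval cannot revive it.
None of the other events listed affects the running of the period under the stated rules.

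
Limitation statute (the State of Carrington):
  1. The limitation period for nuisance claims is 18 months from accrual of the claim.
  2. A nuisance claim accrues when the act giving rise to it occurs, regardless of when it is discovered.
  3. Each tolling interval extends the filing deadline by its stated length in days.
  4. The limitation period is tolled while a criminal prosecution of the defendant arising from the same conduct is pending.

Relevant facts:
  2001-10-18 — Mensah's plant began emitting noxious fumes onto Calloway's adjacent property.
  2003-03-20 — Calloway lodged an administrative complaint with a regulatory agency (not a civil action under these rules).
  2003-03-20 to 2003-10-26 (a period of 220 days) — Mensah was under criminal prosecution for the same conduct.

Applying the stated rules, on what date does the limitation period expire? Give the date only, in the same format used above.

2003-11-24

The limitation period began to run on 2001-10-18.
Adding the 18 months base period to 2001-10-18 gives a deadline of 2003-04-18, before any tolling.
Because the pending criminal prosecution ran from 2003-03-20 to 2003-10-26, the deadline is extended by 220 days to 2003-11-24.
The other events in the timeline have no effect on the limitation period under the stated rules.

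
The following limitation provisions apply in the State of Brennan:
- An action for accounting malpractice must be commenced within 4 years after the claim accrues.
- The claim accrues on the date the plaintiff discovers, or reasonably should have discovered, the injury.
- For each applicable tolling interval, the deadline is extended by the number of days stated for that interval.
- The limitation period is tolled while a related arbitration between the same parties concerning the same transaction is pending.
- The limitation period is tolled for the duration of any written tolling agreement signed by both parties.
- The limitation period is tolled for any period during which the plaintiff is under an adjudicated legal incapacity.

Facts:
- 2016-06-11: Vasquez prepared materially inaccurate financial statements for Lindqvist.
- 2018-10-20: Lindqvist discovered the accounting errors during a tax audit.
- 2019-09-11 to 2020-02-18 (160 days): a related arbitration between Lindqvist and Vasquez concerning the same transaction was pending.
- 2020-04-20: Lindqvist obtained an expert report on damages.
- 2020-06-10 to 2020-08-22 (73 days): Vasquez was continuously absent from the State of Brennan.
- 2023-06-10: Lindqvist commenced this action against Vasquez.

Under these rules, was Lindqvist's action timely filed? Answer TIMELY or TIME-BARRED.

TIME-BARRED

Under the discovery rule, the claim accrued on 2018-10-20, when Lindqvist discovered the injury — not on the 2016-06-11 date of the underlying act.
4 years from 2018-10-20 is 2022-10-20.
The pending related arbitration from 2019-09-11 to 2020-02-18 tolled the period for 160 days, extending the deadline to 2023-03-29.
Although the defendant's absence ran from 2020-06-10 to 2020-08-22, the stated rules do not make that a tolling event, so it is disregarded.
None of the other events listed affects the running of the period under the stated rules.
Filing on 2023-06-10 missed the 2023-03-29 deadline — the action is time-barred.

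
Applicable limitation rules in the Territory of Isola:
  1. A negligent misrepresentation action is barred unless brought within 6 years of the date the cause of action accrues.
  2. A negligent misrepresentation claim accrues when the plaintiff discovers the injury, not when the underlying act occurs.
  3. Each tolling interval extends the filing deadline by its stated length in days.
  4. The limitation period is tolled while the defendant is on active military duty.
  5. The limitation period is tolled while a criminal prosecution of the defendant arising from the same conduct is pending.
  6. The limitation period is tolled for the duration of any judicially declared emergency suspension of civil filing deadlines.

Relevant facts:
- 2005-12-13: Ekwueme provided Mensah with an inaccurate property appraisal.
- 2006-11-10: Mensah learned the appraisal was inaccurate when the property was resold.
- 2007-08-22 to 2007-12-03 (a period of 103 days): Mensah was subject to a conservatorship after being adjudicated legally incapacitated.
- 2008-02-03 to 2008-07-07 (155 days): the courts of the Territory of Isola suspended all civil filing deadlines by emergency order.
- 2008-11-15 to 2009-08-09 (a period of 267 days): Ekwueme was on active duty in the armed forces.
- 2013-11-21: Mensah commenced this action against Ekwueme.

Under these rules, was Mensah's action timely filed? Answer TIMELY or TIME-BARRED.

TIMELY

Under the discovery rule, the claim accrued on 2006-11-10, when Mensah discovered the injury — not on the 2005-12-13 date of the underlying act.
6 years from 2006-11-10 is 2012-11-10.
The emergency suspension of filing deadlines from 2008-02-03 to 2008-07-07 tolled the period for 155 days, extending the deadline to 2013-04-14.
The defendant's active military service from 2008-11-15 to 2009-08-09 tolled the period for 267 days, extending the deadline to 2014-01-06.
The plaintiff's legal incapacity from 2007-08-22 to 2007-12-03 does not toll the period, because no stated rule makes the plaintiff's incapacity a tolling event.
The 2013-11-21 filing precedes the 2014-01-06 deadline; the claim is timely.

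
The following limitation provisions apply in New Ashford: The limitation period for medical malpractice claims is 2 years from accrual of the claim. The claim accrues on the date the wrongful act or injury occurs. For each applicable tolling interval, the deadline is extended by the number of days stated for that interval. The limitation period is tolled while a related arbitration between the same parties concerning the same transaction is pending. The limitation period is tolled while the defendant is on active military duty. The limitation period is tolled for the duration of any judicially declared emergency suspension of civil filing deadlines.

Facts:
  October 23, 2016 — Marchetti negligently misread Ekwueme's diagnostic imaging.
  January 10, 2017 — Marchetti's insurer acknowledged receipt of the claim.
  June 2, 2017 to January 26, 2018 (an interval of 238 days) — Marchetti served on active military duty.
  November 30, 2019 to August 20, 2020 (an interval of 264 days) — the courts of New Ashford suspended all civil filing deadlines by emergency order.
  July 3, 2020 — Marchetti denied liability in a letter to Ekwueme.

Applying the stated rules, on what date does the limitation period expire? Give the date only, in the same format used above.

The claim accrued on October 23, 2016, the date of the act.
The untolled deadline — 2 years after October 23, 2016 — is October 23, 2018.
Because the defendant's active military service ran from June 2, 2017 to January 26, 2018, the deadline is extended by 238 days to June 18, 2019.
By the time the emergency suspension of filing deadlines began on November 30, 2019, the limitation period had already expired on June 18, 2019; that interval cannot revive it.
None of the other events listed affects the running of the period under the stated rules.

June 18, 2019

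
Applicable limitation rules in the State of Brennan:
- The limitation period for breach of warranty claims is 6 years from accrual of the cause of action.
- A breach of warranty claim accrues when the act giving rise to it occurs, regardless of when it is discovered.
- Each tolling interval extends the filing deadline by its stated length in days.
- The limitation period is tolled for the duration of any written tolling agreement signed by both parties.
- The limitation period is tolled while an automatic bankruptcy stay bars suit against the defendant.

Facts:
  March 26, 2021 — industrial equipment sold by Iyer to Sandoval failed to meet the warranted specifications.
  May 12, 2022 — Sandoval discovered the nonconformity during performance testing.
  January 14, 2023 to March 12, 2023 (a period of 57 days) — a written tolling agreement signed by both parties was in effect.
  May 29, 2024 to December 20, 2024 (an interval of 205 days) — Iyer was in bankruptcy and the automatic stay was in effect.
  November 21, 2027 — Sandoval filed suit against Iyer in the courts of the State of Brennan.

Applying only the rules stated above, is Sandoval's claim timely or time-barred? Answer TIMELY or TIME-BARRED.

Because the rule ties accrual to occurrence, the claim accrued on March 26, 2021, not on the May 12, 2022 discovery date.
The untolled deadline — 6 years after March 26, 2021 — is March 26, 2027.
The period was tolled for 57 days by the written tolling agreement (January 14, 2023 to March 12, 2023), pushing the deadline to May 22, 2027.
The automatic bankruptcy stay from May 29, 2024 to December 20, 2024 tolled the period for 205 days, extending the deadline to December 13, 2027.
Filing on November 21, 2027 beat the December 13, 2027 deadline — the action is timely.

TIMELY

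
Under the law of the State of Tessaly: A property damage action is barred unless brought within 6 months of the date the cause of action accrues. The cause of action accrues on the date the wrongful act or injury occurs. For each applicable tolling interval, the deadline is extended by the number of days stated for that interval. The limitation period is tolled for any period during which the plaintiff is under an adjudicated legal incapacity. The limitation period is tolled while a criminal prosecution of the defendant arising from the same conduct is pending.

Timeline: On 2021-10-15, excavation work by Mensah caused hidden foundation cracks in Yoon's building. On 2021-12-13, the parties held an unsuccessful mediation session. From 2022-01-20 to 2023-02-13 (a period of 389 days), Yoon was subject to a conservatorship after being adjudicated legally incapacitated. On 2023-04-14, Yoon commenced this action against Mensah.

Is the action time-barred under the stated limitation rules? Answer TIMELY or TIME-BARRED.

TIMELY

The limitation period began to run on 2021-10-15.
6 months from 2021-10-15 is 2022-04-15.
The period was tolled for 389 days by the plaintiff's legal incapacity (2022-01-20 to 2023-02-13), pushing the deadline to 2023-05-09.
None of the other events listed affects the running of the period under the stated rules.
The 2023-04-14 filing precedes the 2023-05-09 deadline; the claim is timely.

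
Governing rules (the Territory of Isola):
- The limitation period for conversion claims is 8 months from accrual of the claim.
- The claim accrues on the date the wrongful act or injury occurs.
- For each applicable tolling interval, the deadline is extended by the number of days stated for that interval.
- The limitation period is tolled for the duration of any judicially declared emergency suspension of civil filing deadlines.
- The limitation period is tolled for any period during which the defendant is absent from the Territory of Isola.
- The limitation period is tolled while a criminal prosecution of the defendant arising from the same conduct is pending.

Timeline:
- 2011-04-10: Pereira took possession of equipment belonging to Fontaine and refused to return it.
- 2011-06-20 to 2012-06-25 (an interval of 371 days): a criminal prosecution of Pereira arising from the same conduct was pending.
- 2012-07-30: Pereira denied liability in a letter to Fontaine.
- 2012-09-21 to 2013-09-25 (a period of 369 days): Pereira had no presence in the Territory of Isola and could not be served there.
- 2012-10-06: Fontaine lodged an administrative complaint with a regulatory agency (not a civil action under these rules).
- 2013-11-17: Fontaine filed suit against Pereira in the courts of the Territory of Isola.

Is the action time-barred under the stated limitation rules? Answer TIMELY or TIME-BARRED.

TIMELY

The claim accrued on 2011-04-10, when the wrongful act occurred.
The untolled deadline — 8 months after 2011-04-10 — is 2011-12-10.
Because the pending criminal prosecution ran from 2011-06-20 to 2012-06-25, the deadline is extended by 371 days to 2012-12-15.
The period was tolled for 369 days by the defendant's absence from the jurisdiction (2012-09-21 to 2013-09-25), pushing the deadline to 2013-12-19.
None of the other events listed affects the running of the period under the stated rules.
Filing on 2013-11-17 beat the 2013-12-19 deadline — the action is timely.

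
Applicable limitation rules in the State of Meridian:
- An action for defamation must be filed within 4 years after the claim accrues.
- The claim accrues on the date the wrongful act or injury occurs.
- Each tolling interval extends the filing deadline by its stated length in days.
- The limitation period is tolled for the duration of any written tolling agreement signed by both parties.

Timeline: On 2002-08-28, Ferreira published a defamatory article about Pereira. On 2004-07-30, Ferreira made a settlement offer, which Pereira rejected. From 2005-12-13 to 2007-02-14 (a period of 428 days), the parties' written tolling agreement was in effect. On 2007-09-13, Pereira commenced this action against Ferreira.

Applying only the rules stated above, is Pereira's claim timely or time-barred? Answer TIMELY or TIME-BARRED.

TIMELY

The limitation period began to run on 2002-08-28.
Adding the 4 years base period to 2002-08-28 gives a deadline of 2006-08-28, before any tolling.
The written tolling agreement from 2005-12-13 to 2007-02-14 tolled the period for 428 days, extending the deadline to 2007-10-30.
The other events in the timeline have no effect on the limitation period under the stated rules.
The 2007-09-13 filing precedes the 2007-10-30 deadline; the claim is timely.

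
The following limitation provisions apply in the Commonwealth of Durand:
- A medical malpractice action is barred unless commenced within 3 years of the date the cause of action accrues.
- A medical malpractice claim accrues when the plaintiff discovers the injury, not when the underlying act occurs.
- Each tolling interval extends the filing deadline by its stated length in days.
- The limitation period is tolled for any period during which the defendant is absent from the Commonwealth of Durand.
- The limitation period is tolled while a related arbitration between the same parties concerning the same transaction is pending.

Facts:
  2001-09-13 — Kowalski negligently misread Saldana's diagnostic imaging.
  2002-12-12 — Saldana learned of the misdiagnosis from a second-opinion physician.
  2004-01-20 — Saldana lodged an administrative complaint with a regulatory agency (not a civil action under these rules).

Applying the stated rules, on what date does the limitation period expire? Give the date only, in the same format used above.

Accrual is tied to discovery, so the period began on 2002-12-12 rather than on 2001-09-13 when the act occurred.
3 years from 2002-12-12 is 2005-12-12.
None of the other events listed affects the running of the period under the stated rules.

2005-12-12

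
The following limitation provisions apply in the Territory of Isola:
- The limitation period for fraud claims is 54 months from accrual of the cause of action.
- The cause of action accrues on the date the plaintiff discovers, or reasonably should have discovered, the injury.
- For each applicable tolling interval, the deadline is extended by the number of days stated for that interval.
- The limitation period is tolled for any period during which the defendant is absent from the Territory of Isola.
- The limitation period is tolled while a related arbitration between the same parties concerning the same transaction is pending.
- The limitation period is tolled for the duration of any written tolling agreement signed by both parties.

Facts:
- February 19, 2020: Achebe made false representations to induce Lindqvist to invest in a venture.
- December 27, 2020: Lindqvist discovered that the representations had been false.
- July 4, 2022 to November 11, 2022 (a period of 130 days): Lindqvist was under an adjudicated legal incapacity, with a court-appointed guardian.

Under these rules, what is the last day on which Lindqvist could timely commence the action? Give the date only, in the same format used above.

The claim did not accrue until Lindqvist discovered the injury on December 27, 2020; the February 19, 2020 act date does not start the clock under the stated rule.
The untolled deadline — 54 months after December 27, 2020 — is June 27, 2025.
The plaintiff's legal incapacity from July 4, 2022 to November 11, 2022 does not toll the period, because no stated rule makes the plaintiff's incapacity a tolling event.

June 27, 2025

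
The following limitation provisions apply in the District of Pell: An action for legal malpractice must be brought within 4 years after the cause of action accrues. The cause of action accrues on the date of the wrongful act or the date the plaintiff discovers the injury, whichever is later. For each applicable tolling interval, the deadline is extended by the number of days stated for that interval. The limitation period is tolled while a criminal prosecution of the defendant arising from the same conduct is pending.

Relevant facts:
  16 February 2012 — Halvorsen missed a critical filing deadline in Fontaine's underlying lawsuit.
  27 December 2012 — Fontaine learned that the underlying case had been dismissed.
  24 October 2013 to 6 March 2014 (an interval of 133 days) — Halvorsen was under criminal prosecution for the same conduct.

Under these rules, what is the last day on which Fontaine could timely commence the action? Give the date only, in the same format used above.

9 May 2017

Taking the later of the act (16 February 2012) and discovery (27 December 2012), the claim accrued on 27 December 2012.
The untolled deadline — 4 years after 27 December 2012 — is 27 December 2016.
The period was tolled for 133 days by the pending criminal prosecution (24 October 2013 to 6 March 2014), pushing the deadline to 9 May 2017.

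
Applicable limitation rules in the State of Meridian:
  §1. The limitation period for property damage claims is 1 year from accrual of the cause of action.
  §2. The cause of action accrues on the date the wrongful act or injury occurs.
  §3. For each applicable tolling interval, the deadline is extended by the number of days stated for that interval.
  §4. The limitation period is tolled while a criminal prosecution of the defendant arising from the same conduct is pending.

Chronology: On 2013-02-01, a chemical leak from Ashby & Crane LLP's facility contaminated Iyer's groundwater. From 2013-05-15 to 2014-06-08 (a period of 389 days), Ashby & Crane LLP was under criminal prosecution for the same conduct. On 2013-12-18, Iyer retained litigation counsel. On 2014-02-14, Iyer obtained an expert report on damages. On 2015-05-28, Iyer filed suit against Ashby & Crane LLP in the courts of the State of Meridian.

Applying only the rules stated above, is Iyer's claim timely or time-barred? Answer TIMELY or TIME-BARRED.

The claim accrued on 2013-02-01, when the wrongful act occurred.
The untolled deadline — 1 year after 2013-02-01 — is 2014-02-01.
The period was tolled for 389 days by the pending criminal prosecution (2013-05-15 to 2014-06-08), pushing the deadline to 2015-02-25.
The other events in the timeline have no effect on the limitation period under the stated rules.
Iyer filed on 2015-05-28, after the 2015-02-25 deadline, so the action is time-barred.

TIME-BARRED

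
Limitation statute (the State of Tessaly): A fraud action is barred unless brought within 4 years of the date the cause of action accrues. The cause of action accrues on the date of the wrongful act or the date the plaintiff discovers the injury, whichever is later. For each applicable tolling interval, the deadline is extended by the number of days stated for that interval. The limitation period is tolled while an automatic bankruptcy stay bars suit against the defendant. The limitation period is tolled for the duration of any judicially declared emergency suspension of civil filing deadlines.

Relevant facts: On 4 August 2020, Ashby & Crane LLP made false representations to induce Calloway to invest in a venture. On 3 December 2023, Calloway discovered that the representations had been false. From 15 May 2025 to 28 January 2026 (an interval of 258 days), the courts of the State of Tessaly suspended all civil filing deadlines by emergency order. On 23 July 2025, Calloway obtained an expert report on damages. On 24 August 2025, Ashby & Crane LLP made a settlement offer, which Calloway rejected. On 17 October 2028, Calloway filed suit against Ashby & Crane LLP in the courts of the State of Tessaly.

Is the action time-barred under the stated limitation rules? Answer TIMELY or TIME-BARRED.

TIME-BARRED

Because discovery on 3 December 2023 post-dates the 4 August 2020 act, accrual under the later-of rule falls on 3 December 2023.
4 years from 3 December 2023 is 3 December 2027.
The emergency suspension of filing deadlines from 15 May 2025 to 28 January 2026 tolled the period for 258 days, extending the deadline to 17 August 2028.
The other events in the timeline have no effect on the limitation period under the stated rules.
Filing on 17 October 2028 missed the 17 August 2028 deadline — the action is time-barred.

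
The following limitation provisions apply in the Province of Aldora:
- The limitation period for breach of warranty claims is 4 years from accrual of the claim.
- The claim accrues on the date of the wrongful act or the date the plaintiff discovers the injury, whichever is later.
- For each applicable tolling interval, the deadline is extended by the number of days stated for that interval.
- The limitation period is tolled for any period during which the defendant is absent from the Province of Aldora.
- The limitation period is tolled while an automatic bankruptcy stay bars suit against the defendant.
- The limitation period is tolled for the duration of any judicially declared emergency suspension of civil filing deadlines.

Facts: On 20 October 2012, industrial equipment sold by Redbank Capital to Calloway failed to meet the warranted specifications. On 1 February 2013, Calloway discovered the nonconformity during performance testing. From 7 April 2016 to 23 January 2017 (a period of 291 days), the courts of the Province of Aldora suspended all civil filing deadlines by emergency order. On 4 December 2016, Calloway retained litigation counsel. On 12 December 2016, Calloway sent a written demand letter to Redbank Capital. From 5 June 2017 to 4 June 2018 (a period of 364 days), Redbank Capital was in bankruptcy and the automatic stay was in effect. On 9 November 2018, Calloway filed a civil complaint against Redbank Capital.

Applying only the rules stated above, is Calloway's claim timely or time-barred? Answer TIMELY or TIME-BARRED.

The claim accrued on 1 February 2013 — the later of the 20 October 2012 act and the 1 February 2013 discovery.
4 years from 1 February 2013 is 1 February 2017.
The emergency suspension of filing deadlines from 7 April 2016 to 23 January 2017 tolled the period for 291 days, extending the deadline to 19 November 2017.
The automatic bankruptcy stay from 5 June 2017 to 4 June 2018 tolled the period for 364 days, extending the deadline to 18 November 2018.
Nothing else in the chronology tolls or restarts the period.
Calloway filed on 9 November 2018, before the 18 November 2018 deadline, so the action is timely.

TIMELY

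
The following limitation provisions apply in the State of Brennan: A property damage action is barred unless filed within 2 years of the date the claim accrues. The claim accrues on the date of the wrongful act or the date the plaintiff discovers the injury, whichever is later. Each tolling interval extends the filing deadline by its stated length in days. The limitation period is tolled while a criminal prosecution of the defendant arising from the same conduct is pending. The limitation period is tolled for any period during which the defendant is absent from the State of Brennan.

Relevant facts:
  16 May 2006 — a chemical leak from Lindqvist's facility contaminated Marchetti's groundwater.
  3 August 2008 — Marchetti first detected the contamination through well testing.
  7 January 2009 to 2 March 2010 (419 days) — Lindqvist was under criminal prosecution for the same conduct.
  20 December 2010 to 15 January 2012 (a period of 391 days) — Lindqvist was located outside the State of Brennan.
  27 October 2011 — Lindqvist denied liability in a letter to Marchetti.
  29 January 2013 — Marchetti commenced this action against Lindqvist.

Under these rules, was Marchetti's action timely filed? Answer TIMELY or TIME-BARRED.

TIME-BARRED

Because discovery on 3 August 2008 post-dates the 16 May 2006 act, accrual under the later-of rule falls on 3 August 2008.
The untolled deadline — 2 years after 3 August 2008 — is 3 August 2010.
The period was tolled for 419 days by the pending criminal prosecution (7 January 2009 to 2 March 2010), pushing the deadline to 26 September 2011.
The defendant's absence from the jurisdiction from 20 December 2010 to 15 January 2012 tolled the period for 391 days, extending the deadline to 21 October 2012.
The other events in the timeline have no effect on the limitation period under the stated rules.
Marchetti filed on 29 January 2013, after the 21 October 2012 deadline, so the action is time-barred.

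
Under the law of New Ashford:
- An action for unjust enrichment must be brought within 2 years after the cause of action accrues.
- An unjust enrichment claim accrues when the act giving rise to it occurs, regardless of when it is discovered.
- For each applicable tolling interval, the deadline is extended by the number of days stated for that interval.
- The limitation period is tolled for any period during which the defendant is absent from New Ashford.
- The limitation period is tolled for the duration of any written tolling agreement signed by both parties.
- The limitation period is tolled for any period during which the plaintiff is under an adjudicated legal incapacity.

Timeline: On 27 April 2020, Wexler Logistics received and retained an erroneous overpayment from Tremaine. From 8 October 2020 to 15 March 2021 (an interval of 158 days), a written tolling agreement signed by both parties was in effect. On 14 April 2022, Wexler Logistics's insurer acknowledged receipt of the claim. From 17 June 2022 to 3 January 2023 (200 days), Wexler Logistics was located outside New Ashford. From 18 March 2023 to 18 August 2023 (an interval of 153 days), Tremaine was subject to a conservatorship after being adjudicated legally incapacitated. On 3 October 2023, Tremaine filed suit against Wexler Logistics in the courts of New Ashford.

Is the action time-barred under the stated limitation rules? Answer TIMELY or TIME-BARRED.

The limitation period began to run on 27 April 2020.
Adding the 2 years base period to 27 April 2020 gives a deadline of 27 April 2022, before any tolling.
The period was tolled for 158 days by the written tolling agreement (8 October 2020 to 15 March 2021), pushing the deadline to 2 October 2022.
The period was tolled for 200 days by the defendant's absence from the jurisdiction (17 June 2022 to 3 January 2023), pushing the deadline to 20 April 2023.
The plaintiff's legal incapacity from 18 March 2023 to 18 August 2023 tolled the period for 153 days, extending the deadline to 20 September 2023.
Nothing else in the chronology tolls or restarts the period.
The 3 October 2023 filing falls after the 20 September 2023 deadline; the claim is time-barred.

TIME-BARRED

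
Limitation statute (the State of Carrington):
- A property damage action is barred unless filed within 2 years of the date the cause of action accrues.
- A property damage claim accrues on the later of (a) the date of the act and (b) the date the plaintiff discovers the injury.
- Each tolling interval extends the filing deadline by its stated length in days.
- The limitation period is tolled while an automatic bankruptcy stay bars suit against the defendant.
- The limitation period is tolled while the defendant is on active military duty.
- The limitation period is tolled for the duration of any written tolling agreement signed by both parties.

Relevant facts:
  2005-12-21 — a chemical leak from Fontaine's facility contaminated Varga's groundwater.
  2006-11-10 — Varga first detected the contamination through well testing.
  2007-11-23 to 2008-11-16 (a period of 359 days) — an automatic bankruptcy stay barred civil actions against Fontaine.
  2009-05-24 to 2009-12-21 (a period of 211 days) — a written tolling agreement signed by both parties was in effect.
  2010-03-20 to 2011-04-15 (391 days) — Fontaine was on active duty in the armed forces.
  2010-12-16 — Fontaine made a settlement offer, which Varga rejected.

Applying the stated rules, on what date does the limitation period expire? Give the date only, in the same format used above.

Because discovery on 2006-11-10 post-dates the 2005-12-21 act, accrual under the later-of rule falls on 2006-11-10.
The untolled deadline — 2 years after 2006-11-10 — is 2008-11-10.
The automatic bankruptcy stay from 2007-11-23 to 2008-11-16 tolled the period for 359 days, extending the deadline to 2009-11-04.
The written tolling agreement from 2009-05-24 to 2009-12-21 tolled the period for 211 days, extending the deadline to 2010-06-03.
The defendant's active military service from 2010-03-20 to 2011-04-15 tolled the period for 391 days, extending the deadline to 2011-06-29.
The other events in the timeline have no effect on the limitation period under the stated rules.

2011-06-29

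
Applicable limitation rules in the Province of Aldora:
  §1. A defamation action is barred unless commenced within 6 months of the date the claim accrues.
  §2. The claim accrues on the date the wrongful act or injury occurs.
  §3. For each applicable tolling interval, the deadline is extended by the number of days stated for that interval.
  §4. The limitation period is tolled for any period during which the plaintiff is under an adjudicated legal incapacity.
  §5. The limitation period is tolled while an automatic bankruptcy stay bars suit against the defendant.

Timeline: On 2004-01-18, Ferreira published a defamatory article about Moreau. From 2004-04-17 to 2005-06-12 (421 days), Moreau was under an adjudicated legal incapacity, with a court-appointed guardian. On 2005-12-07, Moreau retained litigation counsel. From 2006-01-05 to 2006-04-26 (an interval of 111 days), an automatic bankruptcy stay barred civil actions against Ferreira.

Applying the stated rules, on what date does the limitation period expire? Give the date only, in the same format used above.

2005-09-12

The claim accrued on 2004-01-18, when the wrongful act occurred.
Adding the 6 months base period to 2004-01-18 gives a deadline of 2004-07-18, before any tolling.
The period was tolled for 421 days by the plaintiff's legal incapacity (2004-04-17 to 2005-06-12), pushing the deadline to 2005-09-12.
The automatic bankruptcy stay starting 2006-01-05 came too late — the period had run on 2005-09-12 — and so does not extend the deadline.
Nothing else in the chronology tolls or restarts the period.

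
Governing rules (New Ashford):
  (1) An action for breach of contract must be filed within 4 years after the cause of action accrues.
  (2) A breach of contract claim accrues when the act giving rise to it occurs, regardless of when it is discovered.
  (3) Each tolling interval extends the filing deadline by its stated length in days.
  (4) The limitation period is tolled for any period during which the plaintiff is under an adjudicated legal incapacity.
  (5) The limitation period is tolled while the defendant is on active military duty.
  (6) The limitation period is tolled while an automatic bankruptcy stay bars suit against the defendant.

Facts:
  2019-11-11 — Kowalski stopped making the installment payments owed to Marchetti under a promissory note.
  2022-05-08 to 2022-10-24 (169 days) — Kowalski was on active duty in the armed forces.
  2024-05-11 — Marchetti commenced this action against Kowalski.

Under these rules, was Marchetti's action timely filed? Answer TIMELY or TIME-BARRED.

TIME-BARRED

The limitation period began to run on 2019-11-11.
The untolled deadline — 4 years after 2019-11-11 — is 2023-11-11.
Because the defendant's active military service ran from 2022-05-08 to 2022-10-24, the deadline is extended by 169 days to 2024-04-28.
Filing on 2024-05-11 missed the 2024-04-28 deadline — the action is time-barred.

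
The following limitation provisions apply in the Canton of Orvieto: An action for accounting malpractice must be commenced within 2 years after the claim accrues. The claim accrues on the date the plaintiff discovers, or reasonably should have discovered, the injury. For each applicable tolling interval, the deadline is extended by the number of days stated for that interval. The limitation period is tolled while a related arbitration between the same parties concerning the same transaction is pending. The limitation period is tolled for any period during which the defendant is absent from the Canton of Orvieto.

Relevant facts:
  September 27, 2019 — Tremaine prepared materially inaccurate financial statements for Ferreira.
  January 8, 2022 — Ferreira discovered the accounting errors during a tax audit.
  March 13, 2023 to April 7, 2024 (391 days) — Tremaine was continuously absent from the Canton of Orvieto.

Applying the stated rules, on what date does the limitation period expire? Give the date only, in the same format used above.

Accrual is tied to discovery, so the period began on January 8, 2022 rather than on September 27, 2019 when the act occurred.
Adding the 2 years base period to January 8, 2022 gives a deadline of January 8, 2024, before any tolling.
Because the defendant's absence from the jurisdiction ran from March 13, 2023 to April 7, 2024, the deadline is extended by 391 days to February 2, 2025.

February 2, 2025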